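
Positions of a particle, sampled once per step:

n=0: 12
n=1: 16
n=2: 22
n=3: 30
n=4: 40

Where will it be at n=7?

Taking differences between consecutive positions: +4, +6, +8, +10. These grow by +2 each step.
step 5: 40 + 12 → 52
step 6: 52 + 14 → 66
step 7: 66 + 16 → 82

82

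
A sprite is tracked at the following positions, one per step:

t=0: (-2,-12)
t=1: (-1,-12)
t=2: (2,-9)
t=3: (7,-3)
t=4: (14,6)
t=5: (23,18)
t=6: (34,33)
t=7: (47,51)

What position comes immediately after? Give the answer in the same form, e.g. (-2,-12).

(62,72)

First differences are (+1,+0), (+3,+3), (+5,+6), (+7,+9), (+9,+12), (+11,+15), (+13,+18); their common second difference is (+2,+3) (constant acceleration).
step 8: (47,51) + (+15,+21) → (62,72)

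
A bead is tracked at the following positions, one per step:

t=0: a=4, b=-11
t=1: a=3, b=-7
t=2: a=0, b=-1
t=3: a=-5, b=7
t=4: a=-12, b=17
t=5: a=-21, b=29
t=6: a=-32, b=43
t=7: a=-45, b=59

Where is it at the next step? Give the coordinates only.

Successive displacements: (-1, +4), (-3, +6), (-5, +8), (-7, +10), (-9, +12), (-11, +14), (-13, +16) — each changes by (-2, +2).
step 8: a=-45, b=59 + (-15, +18) → a=-60, b=77

a=-60, b=77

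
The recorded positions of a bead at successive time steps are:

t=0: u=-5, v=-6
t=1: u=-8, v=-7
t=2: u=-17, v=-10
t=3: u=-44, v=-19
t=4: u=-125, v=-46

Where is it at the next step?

The jumps are (-3, -1), (-9, -3), (-27, -9), (-81, -27) — a geometric progression with ratio 3.
step 5: u=-125, v=-46 + (-243, -81) → u=-368, v=-127

u=-368, v=-127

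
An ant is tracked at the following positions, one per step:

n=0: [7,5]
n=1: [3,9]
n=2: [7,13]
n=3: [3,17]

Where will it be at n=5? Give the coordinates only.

[3,25]

First: cycles through 7, 3 every 2 steps. Step 5 lands at position 1 of the cycle → 3.
Second: linear, +4 per step → 25 at step 5.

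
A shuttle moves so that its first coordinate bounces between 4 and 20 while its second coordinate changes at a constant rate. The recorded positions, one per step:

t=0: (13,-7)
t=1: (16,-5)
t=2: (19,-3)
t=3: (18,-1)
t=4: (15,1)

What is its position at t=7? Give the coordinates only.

The first coordinate reflects between 4 and 20, moving 3 per step.
  step 5: 15 → 12
  step 6: 12 → 9
  step 7: 9 → 6
The second coordinate changes by +2 each step: at step 7 it is 7.

(6,7)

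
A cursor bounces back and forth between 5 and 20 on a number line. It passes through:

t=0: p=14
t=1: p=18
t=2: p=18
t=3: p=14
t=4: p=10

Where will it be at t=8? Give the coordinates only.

The value reflects between 5 and 20, moving 4 per step.
  step 5: 10 → 6
  step 6: 6 → 8
  step 7: 8 → 12
  step 8: 12 → 16

p=16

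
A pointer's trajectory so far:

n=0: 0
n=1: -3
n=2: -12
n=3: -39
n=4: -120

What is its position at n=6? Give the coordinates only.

-1092

Step-to-step displacements: -3, -9, -27, -81; each is 3× the previous.
step 5: -120 − 243 → -363
step 6: -363 − 729 → -1092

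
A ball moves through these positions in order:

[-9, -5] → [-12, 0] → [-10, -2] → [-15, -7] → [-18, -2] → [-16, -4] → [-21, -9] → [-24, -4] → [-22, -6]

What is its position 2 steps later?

[-30, -6]

The moves between consecutive positions are [-3, +5], [+2, -2], [-5, -5], [-3, +5], [+2, -2], [-5, -5], [-3, +5], [+2, -2]; they repeat the 3-cycle [[-3, +5], [+2, -2], [-5, -5]].
step 9: apply [-5, -5] → [-27, -11]
step 10: apply [-3, +5] → [-30, -6]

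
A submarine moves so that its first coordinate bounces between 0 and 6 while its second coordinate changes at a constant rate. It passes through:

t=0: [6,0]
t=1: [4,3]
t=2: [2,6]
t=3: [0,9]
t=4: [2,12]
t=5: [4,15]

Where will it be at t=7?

The first coordinate travels 2 per step and bounces off the walls at 0 and 6.
  step 6: 4 → 6
  step 7: 6 → 4
The second coordinate changes by +3 each step: at step 7 it is 21.

[4,21]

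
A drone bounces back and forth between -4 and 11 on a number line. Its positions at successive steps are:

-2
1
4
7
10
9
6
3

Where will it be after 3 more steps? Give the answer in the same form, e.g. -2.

-2

The value reflects between -4 and 11, moving 3 per step.
  step 8: 3 → 0
  step 9: 0 → -3
  step 10: -3 → -2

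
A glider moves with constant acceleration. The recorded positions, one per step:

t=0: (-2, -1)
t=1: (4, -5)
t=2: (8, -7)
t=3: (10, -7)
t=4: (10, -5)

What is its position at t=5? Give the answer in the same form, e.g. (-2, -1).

First differences are (+6, -4), (+4, -2), (+2, +0), (+0, +2); their common second difference is (-2, +2) (constant acceleration).
step 5: (10, -5) + (-2, +4) → (8, -1)

(8, -1)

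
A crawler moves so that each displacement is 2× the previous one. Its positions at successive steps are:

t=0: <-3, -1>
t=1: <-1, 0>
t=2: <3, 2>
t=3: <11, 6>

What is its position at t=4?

<27, 14>

Step-to-step displacements: <+2, +1>, <+4, +2>, <+8, +4>; each is 2× the previous.
step 4: <11, 6> + <+16, +8> → <27, 14>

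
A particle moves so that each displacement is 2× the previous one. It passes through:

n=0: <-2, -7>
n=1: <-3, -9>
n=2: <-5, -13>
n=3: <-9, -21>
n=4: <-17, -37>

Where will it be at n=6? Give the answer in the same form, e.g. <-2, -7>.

<-65, -133>

Step-to-step displacements: <-1, -2>, <-2, -4>, <-4, -8>, <-8, -16>; each is 2× the previous.
step 5: <-17, -37> + <-16, -32> → <-33, -69>
step 6: <-33, -69> + <-32, -64> → <-65, -133>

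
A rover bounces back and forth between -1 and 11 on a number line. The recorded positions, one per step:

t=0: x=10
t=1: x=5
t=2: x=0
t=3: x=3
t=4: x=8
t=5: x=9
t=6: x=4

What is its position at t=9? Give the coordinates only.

The value travels 5 per step and bounces off the walls at -1 and 11.
  step 7: 4 → -1
  step 8: -1 → 4
  step 9: 4 → 9

x=9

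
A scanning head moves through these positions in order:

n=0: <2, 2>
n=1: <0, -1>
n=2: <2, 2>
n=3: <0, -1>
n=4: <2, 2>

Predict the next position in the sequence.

<0, -1>

Consecutive displacements <-2, -3>, <+2, +3>, <-2, -3>, <+2, +3> scale by a factor of -1 each step.
step 5: <2, 2> + <-2, -3> → <0, -1>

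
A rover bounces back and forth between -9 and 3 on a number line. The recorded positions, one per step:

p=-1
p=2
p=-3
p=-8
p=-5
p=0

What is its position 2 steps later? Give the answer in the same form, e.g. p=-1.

The value reflects between -9 and 3, moving 5 per step.
  step 6: 0 → 1
  step 7: 1 → -4

p=-4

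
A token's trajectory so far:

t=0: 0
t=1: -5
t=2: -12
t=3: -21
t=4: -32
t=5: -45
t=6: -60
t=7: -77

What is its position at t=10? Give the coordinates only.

-140

Taking differences between consecutive positions: -5, -7, -9, -11, -13, -15, -17. These grow by -2 each step.
step 8: -77 − 19 → -96
step 9: -96 − 21 → -117
step 10: -117 − 23 → -140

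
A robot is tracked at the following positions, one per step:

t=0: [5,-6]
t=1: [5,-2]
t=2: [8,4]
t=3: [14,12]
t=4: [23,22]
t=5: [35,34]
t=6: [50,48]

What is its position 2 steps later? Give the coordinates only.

[89,82]

Taking differences between consecutive positions: [+0,+4], [+3,+6], [+6,+8], [+9,+10], [+12,+12], [+15,+14]. These grow by [+3,+2] each step.
step 7: [50,48] + [+18,+16] → [68,64]
step 8: [68,64] + [+21,+18] → [89,82]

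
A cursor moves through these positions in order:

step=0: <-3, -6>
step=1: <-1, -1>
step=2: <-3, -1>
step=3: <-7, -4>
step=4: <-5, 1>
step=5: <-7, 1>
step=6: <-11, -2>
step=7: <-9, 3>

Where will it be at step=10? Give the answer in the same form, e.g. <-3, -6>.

Differencing gives <+2, +5>, <-2, +0>, <-4, -3>, <+2, +5>, <-2, +0>, <-4, -3>, <+2, +5>. This is the pattern <+2, +5>, <-2, +0>, <-4, -3> repeated.
step 8: apply <-2, +0> → <-11, 3>
step 9: apply <-4, -3> → <-15, 0>
step 10: apply <+2, +5> → <-13, 5>

<-13, 5>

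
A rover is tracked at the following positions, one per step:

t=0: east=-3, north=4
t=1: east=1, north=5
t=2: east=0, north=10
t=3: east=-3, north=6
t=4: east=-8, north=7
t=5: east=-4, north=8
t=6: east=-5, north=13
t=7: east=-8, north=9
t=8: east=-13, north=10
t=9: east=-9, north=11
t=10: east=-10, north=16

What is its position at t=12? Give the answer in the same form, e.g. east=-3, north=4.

east=-18, north=13

The moves between consecutive positions are (+4, +1), (-1, +5), (-3, -4), (-5, +1), (+4, +1), (-1, +5), (-3, -4), (-5, +1), (+4, +1), (-1, +5); they repeat the 4-cycle [(+4, +1), (-1, +5), (-3, -4), (-5, +1)].
step 11: apply (-3, -4) → east=-13, north=12
step 12: apply (-5, +1) → east=-18, north=13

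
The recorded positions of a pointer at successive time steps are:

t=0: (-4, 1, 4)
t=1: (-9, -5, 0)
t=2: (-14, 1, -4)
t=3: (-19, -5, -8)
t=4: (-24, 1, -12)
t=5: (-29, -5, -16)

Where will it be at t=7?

The first coordinate changes by -5 each step, so at step 7 it is -4 + 7·(-5) = -39.
The second coordinate repeats the cycle [1, -5] with period 2; step 7 mod 2 = 1, giving -5.
The third coordinate changes by -4 each step, so at step 7 it is 4 + 7·(-4) = -24.

(-39, -5, -24)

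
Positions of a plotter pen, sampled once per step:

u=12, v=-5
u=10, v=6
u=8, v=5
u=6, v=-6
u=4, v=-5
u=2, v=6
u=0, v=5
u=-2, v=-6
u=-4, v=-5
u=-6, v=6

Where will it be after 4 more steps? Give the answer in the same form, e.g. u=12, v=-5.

U: linear, -2 per step → -14 at step 13.
V: cycles through -5, 6, 5, -6 every 4 steps. Step 13 lands at position 1 of the cycle → 6.

u=-14, v=6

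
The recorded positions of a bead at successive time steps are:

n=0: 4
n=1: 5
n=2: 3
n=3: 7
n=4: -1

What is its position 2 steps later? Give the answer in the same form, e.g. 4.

-17

Step-to-step displacements: +1, -2, +4, -8; each is -2× the previous.
step 5: -1 + 16 → 15
step 6: 15 − 32 → -17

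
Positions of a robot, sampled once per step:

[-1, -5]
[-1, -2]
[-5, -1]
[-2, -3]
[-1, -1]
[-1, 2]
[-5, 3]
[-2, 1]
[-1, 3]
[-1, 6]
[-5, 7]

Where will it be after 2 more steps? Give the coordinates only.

The moves between consecutive positions are [+0, +3], [-4, +1], [+3, -2], [+1, +2], [+0, +3], [-4, +1], [+3, -2], [+1, +2], [+0, +3], [-4, +1]; they repeat the 4-cycle [[+0, +3], [-4, +1], [+3, -2], [+1, +2]].
step 11: apply [+3, -2] → [-2, 5]
step 12: apply [+1, +2] → [-1, 7]

[-1, 7]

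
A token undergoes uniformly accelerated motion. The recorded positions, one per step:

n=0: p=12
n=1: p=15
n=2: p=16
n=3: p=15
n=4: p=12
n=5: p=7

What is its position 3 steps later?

Successive displacements: +3, +1, -1, -3, -5 — each changes by -2.
step 6: 7 − 7 → p=0
step 7: 0 − 9 → p=-9
step 8: -9 − 11 → p=-20

p=-20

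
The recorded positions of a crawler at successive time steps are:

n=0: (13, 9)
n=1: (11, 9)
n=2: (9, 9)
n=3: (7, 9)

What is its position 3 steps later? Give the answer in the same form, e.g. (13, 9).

(1, 9)

Each step adds (-2, +0) to the position.
step 4: (7, 9) + (-2, +0) → (5, 9)
step 5: (5, 9) + (-2, +0) → (3, 9)
step 6: (3, 9) + (-2, +0) → (1, 9)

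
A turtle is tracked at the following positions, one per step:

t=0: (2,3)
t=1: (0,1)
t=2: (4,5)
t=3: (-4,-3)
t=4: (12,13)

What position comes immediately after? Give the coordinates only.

(-20,-19)

Step-to-step displacements: (-2,-2), (+4,+4), (-8,-8), (+16,+16); each is -2× the previous.
step 5: (12,13) + (-32,-32) → (-20,-19)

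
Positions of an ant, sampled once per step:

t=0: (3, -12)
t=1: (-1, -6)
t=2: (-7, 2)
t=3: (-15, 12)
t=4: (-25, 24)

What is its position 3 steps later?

Successive displacements: (-4, +6), (-6, +8), (-8, +10), (-10, +12) — each changes by (-2, +2).
step 5: (-25, 24) + (-12, +14) → (-37, 38)
step 6: (-37, 38) + (-14, +16) → (-51, 54)
step 7: (-51, 54) + (-16, +18) → (-67, 72)

(-67, 72)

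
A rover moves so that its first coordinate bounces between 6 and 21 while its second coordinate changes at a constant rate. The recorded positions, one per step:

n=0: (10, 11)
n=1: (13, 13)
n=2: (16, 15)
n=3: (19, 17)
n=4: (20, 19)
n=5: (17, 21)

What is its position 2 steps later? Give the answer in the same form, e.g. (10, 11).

The first coordinate travels 3 per step and bounces off the walls at 6 and 21.
  step 6: 17 → 14
  step 7: 14 → 11
The second coordinate changes by +2 each step: at step 7 it is 25.

(11, 25)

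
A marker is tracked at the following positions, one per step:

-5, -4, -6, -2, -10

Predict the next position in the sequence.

6

Step-to-step displacements: +1, -2, +4, -8; each is -2× the previous.
step 5: -10 + 16 → 6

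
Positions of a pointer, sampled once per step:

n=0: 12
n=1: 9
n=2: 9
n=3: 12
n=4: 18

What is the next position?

27

Successive displacements: -3, +0, +3, +6 — each changes by +3.
step 5: 18 + 9 → 27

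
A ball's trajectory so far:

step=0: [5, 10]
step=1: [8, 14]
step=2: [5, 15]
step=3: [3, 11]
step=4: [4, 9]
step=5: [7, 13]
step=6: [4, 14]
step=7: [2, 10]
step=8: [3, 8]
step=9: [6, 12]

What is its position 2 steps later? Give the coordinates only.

The moves between consecutive positions are [+3, +4], [-3, +1], [-2, -4], [+1, -2], [+3, +4], [-3, +1], [-2, -4], [+1, -2], [+3, +4]; they repeat the 4-cycle [[+3, +4], [-3, +1], [-2, -4], [+1, -2]].
step 10: apply [-3, +1] → [3, 13]
step 11: apply [-2, -4] → [1, 9]

[1, 9]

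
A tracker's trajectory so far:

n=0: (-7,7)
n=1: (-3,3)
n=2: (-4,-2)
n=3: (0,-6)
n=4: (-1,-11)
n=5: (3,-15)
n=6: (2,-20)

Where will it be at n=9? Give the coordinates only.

(9,-33)

Step-to-step displacements: (+4,-4), (-1,-5), (+4,-4), (-1,-5), (+4,-4), (-1,-5) — a repeating cycle of length 2.
step 7: apply (+4,-4) → (6,-24)
step 8: apply (-1,-5) → (5,-29)
step 9: apply (+4,-4) → (9,-33)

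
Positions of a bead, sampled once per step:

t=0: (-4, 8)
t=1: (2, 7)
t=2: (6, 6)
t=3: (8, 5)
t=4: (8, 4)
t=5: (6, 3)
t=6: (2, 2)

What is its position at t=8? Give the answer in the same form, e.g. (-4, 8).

Successive displacements: (+6, -1), (+4, -1), (+2, -1), (+0, -1), (-2, -1), (-4, -1) — each changes by (-2, +0).
step 7: (2, 2) + (-6, -1) → (-4, 1)
step 8: (-4, 1) + (-8, -1) → (-12, 0)

(-12, 0)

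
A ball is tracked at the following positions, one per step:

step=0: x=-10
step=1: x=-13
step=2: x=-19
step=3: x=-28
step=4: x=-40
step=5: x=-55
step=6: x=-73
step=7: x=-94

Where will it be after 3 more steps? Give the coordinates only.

x=-175

First differences are -3, -6, -9, -12, -15, -18, -21; their common second difference is -3 (constant acceleration).
step 8: -94 − 24 → x=-118
step 9: -118 − 27 → x=-145
step 10: -145 − 30 → x=-175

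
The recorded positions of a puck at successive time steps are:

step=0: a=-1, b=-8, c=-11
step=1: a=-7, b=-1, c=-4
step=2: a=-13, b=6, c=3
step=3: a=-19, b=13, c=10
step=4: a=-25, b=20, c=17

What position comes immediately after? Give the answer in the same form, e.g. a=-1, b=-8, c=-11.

Constant displacement of (-6, +7, +7) per step.
step 5: a=-25, b=20, c=17 + (-6, +7, +7) → a=-31, b=27, c=24

a=-31, b=27, c=24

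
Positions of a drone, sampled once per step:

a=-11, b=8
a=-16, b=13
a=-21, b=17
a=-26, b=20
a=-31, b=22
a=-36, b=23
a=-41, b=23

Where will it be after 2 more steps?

a=-51, b=20

First differences are (-5, +5), (-5, +4), (-5, +3), (-5, +2), (-5, +1), (-5, +0); their common second difference is (+0, -1) (constant acceleration).
step 7: a=-41, b=23 + (-5, -1) → a=-46, b=22
step 8: a=-46, b=22 + (-5, -2) → a=-51, b=20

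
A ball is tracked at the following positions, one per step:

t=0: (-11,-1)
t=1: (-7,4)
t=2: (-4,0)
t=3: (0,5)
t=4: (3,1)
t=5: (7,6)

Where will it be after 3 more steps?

(17,3)

Step-to-step displacements: (+4,+5), (+3,-4), (+4,+5), (+3,-4), (+4,+5) — a repeating cycle of length 2.
step 6: apply (+3,-4) → (10,2)
step 7: apply (+4,+5) → (14,7)
step 8: apply (+3,-4) → (17,3)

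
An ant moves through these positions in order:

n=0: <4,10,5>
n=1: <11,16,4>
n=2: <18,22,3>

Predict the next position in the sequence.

Each step adds <+7,+6,-1> to the position.
step 3: <18,22,3> + <+7,+6,-1> → <25,28,2>

<25,28,2>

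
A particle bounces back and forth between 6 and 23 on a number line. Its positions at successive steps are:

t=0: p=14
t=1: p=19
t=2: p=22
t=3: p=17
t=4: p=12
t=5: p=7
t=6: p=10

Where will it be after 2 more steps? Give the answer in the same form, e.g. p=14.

p=20

The value travels 5 per step and bounces off the walls at 6 and 23.
  step 7: 10 → 15
  step 8: 15 → 20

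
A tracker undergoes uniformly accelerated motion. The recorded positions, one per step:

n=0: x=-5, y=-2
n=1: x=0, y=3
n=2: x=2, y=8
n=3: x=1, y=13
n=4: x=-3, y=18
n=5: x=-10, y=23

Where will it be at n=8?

x=-49, y=38

Successive displacements: (+5,+5), (+2,+5), (-1,+5), (-4,+5), (-7,+5) — each changes by (-3,+0).
step 6: x=-10, y=23 + (-10,+5) → x=-20, y=28
step 7: x=-20, y=28 + (-13,+5) → x=-33, y=33
step 8: x=-33, y=33 + (-16,+5) → x=-49, y=38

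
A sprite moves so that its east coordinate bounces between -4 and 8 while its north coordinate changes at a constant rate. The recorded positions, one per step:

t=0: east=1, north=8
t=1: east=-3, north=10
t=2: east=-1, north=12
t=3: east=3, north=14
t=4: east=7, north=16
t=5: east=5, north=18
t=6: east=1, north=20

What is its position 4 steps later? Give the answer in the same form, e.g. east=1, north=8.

east=7, north=28

The east coordinate travels 4 per step and bounces off the walls at -4 and 8.
  step 7: 1 → -3
  step 8: -3 → -1
  step 9: -1 → 3
  step 10: 3 → 7
The north coordinate changes by +2 each step: at step 10 it is 28.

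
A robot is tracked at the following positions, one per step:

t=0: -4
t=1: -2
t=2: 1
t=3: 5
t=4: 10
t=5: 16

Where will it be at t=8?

Taking differences between consecutive positions: +2, +3, +4, +5, +6. These grow by +1 each step.
step 6: 16 + 7 → 23
step 7: 23 + 8 → 31
step 8: 31 + 9 → 40

40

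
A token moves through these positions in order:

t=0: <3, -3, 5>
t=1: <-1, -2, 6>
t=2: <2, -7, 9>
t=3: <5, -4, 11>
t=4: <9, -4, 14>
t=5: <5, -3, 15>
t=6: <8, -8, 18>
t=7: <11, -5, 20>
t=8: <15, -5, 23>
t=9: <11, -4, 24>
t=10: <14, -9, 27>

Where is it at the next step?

<17, -6, 29>

The moves between consecutive positions are <-4, +1, +1>, <+3, -5, +3>, <+3, +3, +2>, <+4, +0, +3>, <-4, +1, +1>, <+3, -5, +3>, <+3, +3, +2>, <+4, +0, +3>, <-4, +1, +1>, <+3, -5, +3>; they repeat the 4-cycle [<-4, +1, +1>, <+3, -5, +3>, <+3, +3, +2>, <+4, +0, +3>].
step 11: apply <+3, +3, +2> → <17, -6, 29>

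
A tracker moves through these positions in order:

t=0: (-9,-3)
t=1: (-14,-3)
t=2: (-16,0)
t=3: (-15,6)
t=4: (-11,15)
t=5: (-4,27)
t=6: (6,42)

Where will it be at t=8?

Successive displacements: (-5,+0), (-2,+3), (+1,+6), (+4,+9), (+7,+12), (+10,+15) — each changes by (+3,+3).
step 7: (6,42) + (+13,+18) → (19,60)
step 8: (19,60) + (+16,+21) → (35,81)

(35,81)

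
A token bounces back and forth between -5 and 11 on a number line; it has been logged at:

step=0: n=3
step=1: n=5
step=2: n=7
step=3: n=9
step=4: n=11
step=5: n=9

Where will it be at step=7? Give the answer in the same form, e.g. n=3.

n=5

The value travels 2 per step and bounces off the walls at -5 and 11.
  step 6: 9 → 7
  step 7: 7 → 5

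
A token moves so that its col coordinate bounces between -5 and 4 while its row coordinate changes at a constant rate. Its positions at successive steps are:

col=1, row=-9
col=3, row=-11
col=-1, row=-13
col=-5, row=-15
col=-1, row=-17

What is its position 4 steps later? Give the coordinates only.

col=-3, row=-25

The col coordinate reflects between -5 and 4, moving 4 per step.
  step 5: -1 → 3
  step 6: 3 → 1
  step 7: 1 → -3
  step 8: -3 → -3
The row coordinate changes by -2 each step: at step 8 it is -25.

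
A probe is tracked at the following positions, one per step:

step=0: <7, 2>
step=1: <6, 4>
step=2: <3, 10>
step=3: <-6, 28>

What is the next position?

<-33, 82>

Consecutive displacements <-1, +2>, <-3, +6>, <-9, +18> scale by a factor of 3 each step.
step 4: <-6, 28> + <-27, +54> → <-33, 82>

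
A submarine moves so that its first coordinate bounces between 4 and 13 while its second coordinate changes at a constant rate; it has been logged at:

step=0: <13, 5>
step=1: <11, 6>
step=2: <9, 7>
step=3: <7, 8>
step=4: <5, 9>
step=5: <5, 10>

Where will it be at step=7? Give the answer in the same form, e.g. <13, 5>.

<9, 12>

The first coordinate reflects between 4 and 13, moving 2 per step.
  step 6: 5 → 7
  step 7: 7 → 9
The second coordinate changes by +1 each step: at step 7 it is 12.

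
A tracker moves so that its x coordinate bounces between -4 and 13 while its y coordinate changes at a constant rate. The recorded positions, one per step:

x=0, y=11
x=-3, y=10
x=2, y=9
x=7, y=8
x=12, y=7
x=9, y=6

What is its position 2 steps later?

x=-1, y=4

The x coordinate reflects between -4 and 13, moving 5 per step.
  step 6: 9 → 4
  step 7: 4 → -1
The y coordinate changes by -1 each step: at step 7 it is 4.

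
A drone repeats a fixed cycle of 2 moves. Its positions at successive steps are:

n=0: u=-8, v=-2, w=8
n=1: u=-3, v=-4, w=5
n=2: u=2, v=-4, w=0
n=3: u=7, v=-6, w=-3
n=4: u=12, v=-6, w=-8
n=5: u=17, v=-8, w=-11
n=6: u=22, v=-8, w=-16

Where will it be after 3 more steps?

Step-to-step displacements: (+5, -2, -3), (+5, +0, -5), (+5, -2, -3), (+5, +0, -5), (+5, -2, -3), (+5, +0, -5) — a repeating cycle of length 2.
step 7: apply (+5, -2, -3) → u=27, v=-10, w=-19
step 8: apply (+5, +0, -5) → u=32, v=-10, w=-24
step 9: apply (+5, -2, -3) → u=37, v=-12, w=-27

u=37, v=-12, w=-27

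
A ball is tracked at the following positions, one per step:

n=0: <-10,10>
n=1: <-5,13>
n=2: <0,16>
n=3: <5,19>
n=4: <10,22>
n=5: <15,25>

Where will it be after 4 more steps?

<35,37>

The position changes by <+5,+3> every step.
step 6: <15,25> + <+5,+3> → <20,28>
step 7: <20,28> + <+5,+3> → <25,31>
step 8: <25,31> + <+5,+3> → <30,34>
step 9: <30,34> + <+5,+3> → <35,37>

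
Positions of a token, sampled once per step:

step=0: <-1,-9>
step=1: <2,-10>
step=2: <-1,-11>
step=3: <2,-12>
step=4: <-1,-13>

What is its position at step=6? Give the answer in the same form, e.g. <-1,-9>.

<-1,-15>

First: cycles through -1, 2 every 2 steps. Step 6 lands at position 0 of the cycle → -1.
Second: linear, -1 per step → -15 at step 6.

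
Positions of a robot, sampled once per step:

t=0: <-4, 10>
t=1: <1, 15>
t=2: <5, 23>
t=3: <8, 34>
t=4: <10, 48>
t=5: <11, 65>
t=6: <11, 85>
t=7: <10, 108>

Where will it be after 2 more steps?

<5, 163>

First differences are <+5, +5>, <+4, +8>, <+3, +11>, <+2, +14>, <+1, +17>, <+0, +20>, <-1, +23>; their common second difference is <-1, +3> (constant acceleration).
step 8: <10, 108> + <-2, +26> → <8, 134>
step 9: <8, 134> + <-3, +29> → <5, 163>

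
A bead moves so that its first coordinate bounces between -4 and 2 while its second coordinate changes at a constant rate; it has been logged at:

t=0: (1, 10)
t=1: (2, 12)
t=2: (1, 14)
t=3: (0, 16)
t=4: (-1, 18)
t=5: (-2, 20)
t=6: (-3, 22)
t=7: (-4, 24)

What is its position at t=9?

The first coordinate travels 1 per step and bounces off the walls at -4 and 2.
  step 8: -4 → -3
  step 9: -3 → -2
The second coordinate changes by +2 each step: at step 9 it is 28.

(-2, 28)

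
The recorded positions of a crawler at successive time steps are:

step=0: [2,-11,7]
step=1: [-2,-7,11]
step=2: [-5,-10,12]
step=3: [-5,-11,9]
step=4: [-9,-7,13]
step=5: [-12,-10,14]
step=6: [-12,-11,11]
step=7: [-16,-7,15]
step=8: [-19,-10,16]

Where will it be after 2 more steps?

Differencing gives [-4,+4,+4], [-3,-3,+1], [+0,-1,-3], [-4,+4,+4], [-3,-3,+1], [+0,-1,-3], [-4,+4,+4], [-3,-3,+1]. This is the pattern [-4,+4,+4], [-3,-3,+1], [+0,-1,-3] repeated.
step 9: apply [+0,-1,-3] → [-19,-11,13]
step 10: apply [-4,+4,+4] → [-23,-7,17]

[-23,-7,17]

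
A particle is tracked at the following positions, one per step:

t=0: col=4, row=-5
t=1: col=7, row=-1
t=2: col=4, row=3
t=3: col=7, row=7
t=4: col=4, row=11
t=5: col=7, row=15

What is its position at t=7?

col=7, row=23

The col coordinate repeats the cycle [4, 7] with period 2; step 7 mod 2 = 1, giving 7.
The row coordinate changes by +4 each step, so at step 7 it is -5 + 7·(4) = 23.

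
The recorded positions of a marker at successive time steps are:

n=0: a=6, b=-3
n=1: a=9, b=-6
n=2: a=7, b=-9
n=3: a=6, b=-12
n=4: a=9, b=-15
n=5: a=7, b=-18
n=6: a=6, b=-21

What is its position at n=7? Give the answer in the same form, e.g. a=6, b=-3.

a=9, b=-24

The a coordinate repeats the cycle [6, 9, 7] with period 3; step 7 mod 3 = 1, giving 9.
The b coordinate changes by -3 each step, so at step 7 it is -3 + 7·(-3) = -24.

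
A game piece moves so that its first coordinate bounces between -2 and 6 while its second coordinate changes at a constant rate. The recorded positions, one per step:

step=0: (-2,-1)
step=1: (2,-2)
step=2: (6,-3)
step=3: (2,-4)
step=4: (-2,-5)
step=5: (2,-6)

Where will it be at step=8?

The first coordinate travels 4 per step and bounces off the walls at -2 and 6.
  step 6: 2 → 6
  step 7: 6 → 2
  step 8: 2 → -2
The second coordinate changes by -1 each step: at step 8 it is -9.

(-2,-9)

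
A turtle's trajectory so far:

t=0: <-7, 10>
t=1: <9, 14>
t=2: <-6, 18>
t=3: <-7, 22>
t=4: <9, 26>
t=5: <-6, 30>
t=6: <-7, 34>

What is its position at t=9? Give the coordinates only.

<-7, 46>

The first coordinate repeats the cycle [-7, 9, -6] with period 3; step 9 mod 3 = 0, giving -7.
The second coordinate changes by +4 each step, so at step 9 it is 10 + 9·(4) = 46.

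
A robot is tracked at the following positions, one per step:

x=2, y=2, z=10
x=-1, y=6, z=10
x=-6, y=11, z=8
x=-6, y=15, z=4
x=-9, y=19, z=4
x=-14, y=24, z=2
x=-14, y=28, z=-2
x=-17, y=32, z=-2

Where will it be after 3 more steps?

x=-25, y=45, z=-8

Step-to-step displacements: (-3, +4, +0), (-5, +5, -2), (+0, +4, -4), (-3, +4, +0), (-5, +5, -2), (+0, +4, -4), (-3, +4, +0) — a repeating cycle of length 3.
step 8: apply (-5, +5, -2) → x=-22, y=37, z=-4
step 9: apply (+0, +4, -4) → x=-22, y=41, z=-8
step 10: apply (-3, +4, +0) → x=-25, y=45, z=-8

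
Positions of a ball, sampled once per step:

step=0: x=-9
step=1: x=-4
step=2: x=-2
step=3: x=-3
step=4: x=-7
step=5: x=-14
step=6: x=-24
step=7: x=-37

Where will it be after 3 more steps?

Successive displacements: +5, +2, -1, -4, -7, -10, -13 — each changes by -3.
step 8: -37 − 16 → x=-53
step 9: -53 − 19 → x=-72
step 10: -72 − 22 → x=-94

x=-94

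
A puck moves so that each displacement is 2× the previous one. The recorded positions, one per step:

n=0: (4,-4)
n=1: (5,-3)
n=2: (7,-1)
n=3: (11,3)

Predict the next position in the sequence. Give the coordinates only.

(19,11)

Consecutive displacements (+1,+1), (+2,+2), (+4,+4) scale by a factor of 2 each step.
step 4: (11,3) + (+8,+8) → (19,11)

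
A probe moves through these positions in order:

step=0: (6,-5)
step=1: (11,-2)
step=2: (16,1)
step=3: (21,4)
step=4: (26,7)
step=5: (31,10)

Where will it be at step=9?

(51,22)

Each step adds (+5,+3) to the position.
step 6: (31,10) + (+5,+3) → (36,13)
step 7: (36,13) + (+5,+3) → (41,16)
step 8: (41,16) + (+5,+3) → (46,19)
step 9: (46,19) + (+5,+3) → (51,22)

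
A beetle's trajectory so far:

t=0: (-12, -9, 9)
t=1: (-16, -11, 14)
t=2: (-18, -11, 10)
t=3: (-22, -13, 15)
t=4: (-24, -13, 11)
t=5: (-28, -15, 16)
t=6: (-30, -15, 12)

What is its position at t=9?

(-40, -19, 18)

Step-to-step displacements: (-4, -2, +5), (-2, +0, -4), (-4, -2, +5), (-2, +0, -4), (-4, -2, +5), (-2, +0, -4) — a repeating cycle of length 2.
step 7: apply (-4, -2, +5) → (-34, -17, 17)
step 8: apply (-2, +0, -4) → (-36, -17, 13)
step 9: apply (-4, -2, +5) → (-40, -19, 18)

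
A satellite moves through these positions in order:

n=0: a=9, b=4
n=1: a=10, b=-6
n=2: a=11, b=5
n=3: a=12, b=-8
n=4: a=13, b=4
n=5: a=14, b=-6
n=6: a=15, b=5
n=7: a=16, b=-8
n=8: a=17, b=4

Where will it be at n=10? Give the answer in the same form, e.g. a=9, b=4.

a=19, b=5

The a coordinate changes by +1 each step, so at step 10 it is 9 + 10·(1) = 19.
The b coordinate repeats the cycle [4, -6, 5, -8] with period 4; step 10 mod 4 = 2, giving 5.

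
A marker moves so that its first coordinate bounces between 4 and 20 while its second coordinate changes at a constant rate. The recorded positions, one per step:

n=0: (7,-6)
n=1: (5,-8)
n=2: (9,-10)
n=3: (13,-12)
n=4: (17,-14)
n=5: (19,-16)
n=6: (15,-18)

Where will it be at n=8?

The first coordinate travels 4 per step and bounces off the walls at 4 and 20.
  step 7: 15 → 11
  step 8: 11 → 7
The second coordinate changes by -2 each step: at step 8 it is -22.

(7,-22)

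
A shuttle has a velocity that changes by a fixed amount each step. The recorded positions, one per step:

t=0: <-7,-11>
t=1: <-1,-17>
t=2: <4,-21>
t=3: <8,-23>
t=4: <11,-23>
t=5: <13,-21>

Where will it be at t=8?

Successive displacements: <+6,-6>, <+5,-4>, <+4,-2>, <+3,+0>, <+2,+2> — each changes by <-1,+2>.
step 6: <13,-21> + <+1,+4> → <14,-17>
step 7: <14,-17> + <+0,+6> → <14,-11>
step 8: <14,-11> + <-1,+8> → <13,-3>

<13,-3>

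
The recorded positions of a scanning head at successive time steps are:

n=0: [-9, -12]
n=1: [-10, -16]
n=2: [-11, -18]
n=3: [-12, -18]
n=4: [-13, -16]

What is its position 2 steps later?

Successive displacements: [-1, -4], [-1, -2], [-1, +0], [-1, +2] — each changes by [+0, +2].
step 5: [-13, -16] + [-1, +4] → [-14, -12]
step 6: [-14, -12] + [-1, +6] → [-15, -6]

[-15, -6]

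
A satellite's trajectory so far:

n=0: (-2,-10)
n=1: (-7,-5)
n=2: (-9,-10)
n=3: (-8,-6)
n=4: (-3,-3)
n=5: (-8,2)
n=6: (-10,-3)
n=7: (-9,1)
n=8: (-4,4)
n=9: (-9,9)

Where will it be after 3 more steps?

(-5,11)

The moves between consecutive positions are (-5,+5), (-2,-5), (+1,+4), (+5,+3), (-5,+5), (-2,-5), (+1,+4), (+5,+3), (-5,+5); they repeat the 4-cycle [(-5,+5), (-2,-5), (+1,+4), (+5,+3)].
step 10: apply (-2,-5) → (-11,4)
step 11: apply (+1,+4) → (-10,8)
step 12: apply (+5,+3) → (-5,11)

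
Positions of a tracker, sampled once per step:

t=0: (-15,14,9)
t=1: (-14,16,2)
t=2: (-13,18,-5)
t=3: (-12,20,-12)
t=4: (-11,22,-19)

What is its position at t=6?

Each step adds (+1,+2,-7) to the position.
step 5: (-11,22,-19) + (+1,+2,-7) → (-10,24,-26)
step 6: (-10,24,-26) + (+1,+2,-7) → (-9,26,-33)

(-9,26,-33)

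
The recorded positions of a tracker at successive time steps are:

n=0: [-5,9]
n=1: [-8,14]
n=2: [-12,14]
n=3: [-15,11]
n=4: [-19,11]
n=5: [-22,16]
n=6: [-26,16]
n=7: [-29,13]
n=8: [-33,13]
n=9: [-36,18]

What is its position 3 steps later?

The moves between consecutive positions are [-3,+5], [-4,+0], [-3,-3], [-4,+0], [-3,+5], [-4,+0], [-3,-3], [-4,+0], [-3,+5]; they repeat the 4-cycle [[-3,+5], [-4,+0], [-3,-3], [-4,+0]].
step 10: apply [-4,+0] → [-40,18]
step 11: apply [-3,-3] → [-43,15]
step 12: apply [-4,+0] → [-47,15]

[-47,15]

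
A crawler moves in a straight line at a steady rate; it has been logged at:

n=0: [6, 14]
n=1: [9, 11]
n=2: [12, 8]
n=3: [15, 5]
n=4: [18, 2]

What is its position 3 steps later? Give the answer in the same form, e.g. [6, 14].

[27, -7]

The position changes by [+3, -3] every step.
step 5: [18, 2] + [+3, -3] → [21, -1]
step 6: [21, -1] + [+3, -3] → [24, -4]
step 7: [24, -4] + [+3, -3] → [27, -7]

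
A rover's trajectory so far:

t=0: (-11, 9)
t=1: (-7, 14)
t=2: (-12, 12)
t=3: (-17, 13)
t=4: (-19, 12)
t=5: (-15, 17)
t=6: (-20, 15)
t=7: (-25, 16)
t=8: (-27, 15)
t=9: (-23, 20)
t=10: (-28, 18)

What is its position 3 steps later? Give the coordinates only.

Step-to-step displacements: (+4, +5), (-5, -2), (-5, +1), (-2, -1), (+4, +5), (-5, -2), (-5, +1), (-2, -1), (+4, +5), (-5, -2) — a repeating cycle of length 4.
step 11: apply (-5, +1) → (-33, 19)
step 12: apply (-2, -1) → (-35, 18)
step 13: apply (+4, +5) → (-31, 23)

(-31, 23)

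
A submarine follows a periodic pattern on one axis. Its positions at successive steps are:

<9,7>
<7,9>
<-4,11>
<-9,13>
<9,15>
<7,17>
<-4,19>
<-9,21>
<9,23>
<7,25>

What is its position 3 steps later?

The first coordinate repeats the cycle [9, 7, -4, -9] with period 4; step 12 mod 4 = 0, giving 9.
The second coordinate changes by +2 each step, so at step 12 it is 7 + 12·(2) = 31.

<9,31>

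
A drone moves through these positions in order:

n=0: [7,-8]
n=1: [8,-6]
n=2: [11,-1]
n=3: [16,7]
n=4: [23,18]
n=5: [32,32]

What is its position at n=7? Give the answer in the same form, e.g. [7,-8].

[56,69]

Taking differences between consecutive positions: [+1,+2], [+3,+5], [+5,+8], [+7,+11], [+9,+14]. These grow by [+2,+3] each step.
step 6: [32,32] + [+11,+17] → [43,49]
step 7: [43,49] + [+13,+20] → [56,69]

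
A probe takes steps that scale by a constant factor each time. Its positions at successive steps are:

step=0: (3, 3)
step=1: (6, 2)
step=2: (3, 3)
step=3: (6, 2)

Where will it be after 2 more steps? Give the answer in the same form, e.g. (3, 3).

(6, 2)

Consecutive displacements (+3, -1), (-3, +1), (+3, -1) scale by a factor of -1 each step.
step 4: (6, 2) + (-3, +1) → (3, 3)
step 5: (3, 3) + (+3, -1) → (6, 2)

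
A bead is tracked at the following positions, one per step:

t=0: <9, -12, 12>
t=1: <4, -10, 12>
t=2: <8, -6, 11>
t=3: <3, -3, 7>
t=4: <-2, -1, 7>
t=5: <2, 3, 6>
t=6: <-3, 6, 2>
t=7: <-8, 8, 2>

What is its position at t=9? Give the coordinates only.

The moves between consecutive positions are <-5, +2, +0>, <+4, +4, -1>, <-5, +3, -4>, <-5, +2, +0>, <+4, +4, -1>, <-5, +3, -4>, <-5, +2, +0>; they repeat the 3-cycle [<-5, +2, +0>, <+4, +4, -1>, <-5, +3, -4>].
step 8: apply <+4, +4, -1> → <-4, 12, 1>
step 9: apply <-5, +3, -4> → <-9, 15, -3>

<-9, 15, -3>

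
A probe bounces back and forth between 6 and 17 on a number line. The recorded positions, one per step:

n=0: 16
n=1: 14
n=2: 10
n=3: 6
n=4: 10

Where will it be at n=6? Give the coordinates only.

16

The value reflects between 6 and 17, moving 4 per step.
  step 5: 10 → 14
  step 6: 14 → 16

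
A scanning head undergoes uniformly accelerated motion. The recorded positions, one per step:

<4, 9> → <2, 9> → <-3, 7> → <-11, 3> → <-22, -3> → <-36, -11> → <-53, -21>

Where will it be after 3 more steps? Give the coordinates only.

Successive displacements: <-2, +0>, <-5, -2>, <-8, -4>, <-11, -6>, <-14, -8>, <-17, -10> — each changes by <-3, -2>.
step 7: <-53, -21> + <-20, -12> → <-73, -33>
step 8: <-73, -33> + <-23, -14> → <-96, -47>
step 9: <-96, -47> + <-26, -16> → <-122, -63>

<-122, -63>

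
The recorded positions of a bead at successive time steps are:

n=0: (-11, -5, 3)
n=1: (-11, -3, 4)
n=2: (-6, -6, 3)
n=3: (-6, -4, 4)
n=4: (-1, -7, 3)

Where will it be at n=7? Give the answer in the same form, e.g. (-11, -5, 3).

(4, -6, 4)

Differencing gives (+0, +2, +1), (+5, -3, -1), (+0, +2, +1), (+5, -3, -1). This is the pattern (+0, +2, +1), (+5, -3, -1) repeated.
step 5: apply (+0, +2, +1) → (-1, -5, 4)
step 6: apply (+5, -3, -1) → (4, -8, 3)
step 7: apply (+0, +2, +1) → (4, -6, 4)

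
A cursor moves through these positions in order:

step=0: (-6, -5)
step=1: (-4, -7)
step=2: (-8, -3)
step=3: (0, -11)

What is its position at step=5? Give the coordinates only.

Consecutive displacements (+2, -2), (-4, +4), (+8, -8) scale by a factor of -2 each step.
step 4: (0, -11) + (-16, +16) → (-16, 5)
step 5: (-16, 5) + (+32, -32) → (16, -27)

(16, -27)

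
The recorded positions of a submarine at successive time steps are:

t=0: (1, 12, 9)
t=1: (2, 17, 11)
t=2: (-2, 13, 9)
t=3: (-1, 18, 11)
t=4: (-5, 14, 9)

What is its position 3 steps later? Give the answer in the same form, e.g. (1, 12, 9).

The moves between consecutive positions are (+1, +5, +2), (-4, -4, -2), (+1, +5, +2), (-4, -4, -2); they repeat the 2-cycle [(+1, +5, +2), (-4, -4, -2)].
step 5: apply (+1, +5, +2) → (-4, 19, 11)
step 6: apply (-4, -4, -2) → (-8, 15, 9)
step 7: apply (+1, +5, +2) → (-7, 20, 11)

(-7, 20, 11)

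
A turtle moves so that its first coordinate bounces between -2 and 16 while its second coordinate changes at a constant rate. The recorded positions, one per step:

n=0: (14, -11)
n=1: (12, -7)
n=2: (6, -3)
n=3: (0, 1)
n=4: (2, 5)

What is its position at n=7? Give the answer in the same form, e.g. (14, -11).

(12, 17)

The first coordinate travels 6 per step and bounces off the walls at -2 and 16.
  step 5: 2 → 8
  step 6: 8 → 14
  step 7: 14 → 12
The second coordinate changes by +4 each step: at step 7 it is 17.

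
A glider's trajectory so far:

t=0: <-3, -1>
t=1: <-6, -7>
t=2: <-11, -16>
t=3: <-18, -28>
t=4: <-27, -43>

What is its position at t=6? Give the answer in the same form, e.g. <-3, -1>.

First differences are <-3, -6>, <-5, -9>, <-7, -12>, <-9, -15>; their common second difference is <-2, -3> (constant acceleration).
step 5: <-27, -43> + <-11, -18> → <-38, -61>
step 6: <-38, -61> + <-13, -21> → <-51, -82>

<-51, -82>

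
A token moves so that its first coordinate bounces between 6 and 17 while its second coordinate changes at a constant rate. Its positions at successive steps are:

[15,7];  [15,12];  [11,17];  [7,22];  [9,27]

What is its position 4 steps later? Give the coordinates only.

The first coordinate reflects between 6 and 17, moving 4 per step.
  step 5: 9 → 13
  step 6: 13 → 17
  step 7: 17 → 13
  step 8: 13 → 9
The second coordinate changes by +5 each step: at step 8 it is 47.

[9,47]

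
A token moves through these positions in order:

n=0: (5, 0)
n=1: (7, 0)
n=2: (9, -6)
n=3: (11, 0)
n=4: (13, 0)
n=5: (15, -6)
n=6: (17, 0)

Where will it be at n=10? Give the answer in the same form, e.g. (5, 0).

The first coordinate changes by +2 each step, so at step 10 it is 5 + 10·(2) = 25.
The second coordinate repeats the cycle [0, 0, -6] with period 3; step 10 mod 3 = 1, giving 0.

(25, 0)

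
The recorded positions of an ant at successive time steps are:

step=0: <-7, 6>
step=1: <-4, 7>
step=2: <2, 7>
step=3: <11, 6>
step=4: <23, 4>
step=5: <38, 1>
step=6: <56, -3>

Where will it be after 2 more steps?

First differences are <+3, +1>, <+6, +0>, <+9, -1>, <+12, -2>, <+15, -3>, <+18, -4>; their common second difference is <+3, -1> (constant acceleration).
step 7: <56, -3> + <+21, -5> → <77, -8>
step 8: <77, -8> + <+24, -6> → <101, -14>

<101, -14>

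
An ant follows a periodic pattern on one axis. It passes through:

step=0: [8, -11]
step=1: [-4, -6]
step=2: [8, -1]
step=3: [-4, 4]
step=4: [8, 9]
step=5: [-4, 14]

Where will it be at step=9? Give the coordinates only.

[-4, 34]

First: cycles through 8, -4 every 2 steps. Step 9 lands at position 1 of the cycle → -4.
Second: linear, +5 per step → 34 at step 9.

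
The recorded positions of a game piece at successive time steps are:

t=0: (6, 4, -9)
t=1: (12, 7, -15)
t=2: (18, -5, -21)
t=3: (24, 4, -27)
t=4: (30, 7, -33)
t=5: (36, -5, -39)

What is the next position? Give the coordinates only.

(42, 4, -45)

First: linear, +6 per step → 42 at step 6.
Second: cycles through 4, 7, -5 every 3 steps. Step 6 lands at position 0 of the cycle → 4.
Third: linear, -6 per step → -45 at step 6.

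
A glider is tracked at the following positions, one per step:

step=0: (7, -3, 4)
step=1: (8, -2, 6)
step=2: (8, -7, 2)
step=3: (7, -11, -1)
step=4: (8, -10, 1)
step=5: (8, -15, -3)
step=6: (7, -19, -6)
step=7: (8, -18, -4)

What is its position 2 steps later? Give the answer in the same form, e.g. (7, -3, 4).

Step-to-step displacements: (+1, +1, +2), (+0, -5, -4), (-1, -4, -3), (+1, +1, +2), (+0, -5, -4), (-1, -4, -3), (+1, +1, +2) — a repeating cycle of length 3.
step 8: apply (+0, -5, -4) → (8, -23, -8)
step 9: apply (-1, -4, -3) → (7, -27, -11)

(7, -27, -11)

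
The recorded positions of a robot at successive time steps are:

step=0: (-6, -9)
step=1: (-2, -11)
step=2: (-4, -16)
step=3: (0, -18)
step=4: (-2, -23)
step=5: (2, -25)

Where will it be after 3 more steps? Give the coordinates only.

(2, -37)

Differencing gives (+4, -2), (-2, -5), (+4, -2), (-2, -5), (+4, -2). This is the pattern (+4, -2), (-2, -5) repeated.
step 6: apply (-2, -5) → (0, -30)
step 7: apply (+4, -2) → (4, -32)
step 8: apply (-2, -5) → (2, -37)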